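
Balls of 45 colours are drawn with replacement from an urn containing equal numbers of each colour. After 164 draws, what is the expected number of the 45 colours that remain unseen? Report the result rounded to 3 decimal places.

1.129

For each colour, P(unseen after 164) = (44/45)^164 = 0.0251.
By linearity of expectation, E[unseen] = 45·(44/45)^164 = 1.1288.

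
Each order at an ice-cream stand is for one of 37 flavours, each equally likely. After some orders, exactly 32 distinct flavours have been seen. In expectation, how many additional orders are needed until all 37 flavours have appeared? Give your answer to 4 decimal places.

84.4833

The wait to go from k to k+1 distinct flavours is geometric with mean 37/(37-k).
Sum over k = 32,...,36: E = 37/5 + 37/4 + 37/3 + 37/2 + 37/1 = 84.48333.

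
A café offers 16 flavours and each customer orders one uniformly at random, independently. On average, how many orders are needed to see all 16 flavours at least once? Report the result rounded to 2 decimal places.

After k distinct flavours have appeared, the next order gives a new one with probability (16-k)/16, so the expected wait for the (k+1)-th is 16/(16-k).
E[T] = 16/16 + 16/15 + 16/14 + ... + 16/2 + 16/1 = 16·H_{16}.
H_{16} = 3.381, so E[T] = 54.092.

54.09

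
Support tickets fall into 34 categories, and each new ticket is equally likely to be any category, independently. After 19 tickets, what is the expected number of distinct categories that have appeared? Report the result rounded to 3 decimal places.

For each category, P(seen in 19 tickets) = 1 - (33/34)^19 = 0.4329.
By linearity of expectation, E[distinct seen] = 34·(1 - (33/34)^19) = 14.7183.

14.718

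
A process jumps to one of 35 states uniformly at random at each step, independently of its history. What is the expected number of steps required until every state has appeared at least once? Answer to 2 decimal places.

After k distinct states have appeared, the next step gives a new one with probability (35-k)/35, so the expected wait for the (k+1)-th is 35/(35-k).
E[T] = 35/35 + 35/34 + 35/33 + ... + 35/2 + 35/1 = 35·H_{35}.
H_{35} = 4.147, so E[T] = 145.137.

145.14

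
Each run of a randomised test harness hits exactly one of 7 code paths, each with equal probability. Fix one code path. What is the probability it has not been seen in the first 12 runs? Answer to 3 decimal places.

Each run misses the fixed code path with probability (7-1)/7 = 6/7, independently.
P(still missing after 12) = (6/7)^12 = 0.1573.

0.157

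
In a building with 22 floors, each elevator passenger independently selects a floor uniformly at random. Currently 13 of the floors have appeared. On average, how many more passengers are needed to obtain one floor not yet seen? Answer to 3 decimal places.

Each passenger yields a new floor with probability (22-13)/22 = 9/22, so the wait is geometric with mean 22/9.
E = 22/9 = 2.4444.

2.444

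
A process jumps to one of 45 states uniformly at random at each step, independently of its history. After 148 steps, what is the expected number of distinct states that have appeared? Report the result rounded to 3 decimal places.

For each state, P(seen in 148 steps) = 1 - (44/45)^148 = 0.9641.
By linearity of expectation, E[distinct seen] = 45·(1 - (44/45)^148) = 43.3828.

43.383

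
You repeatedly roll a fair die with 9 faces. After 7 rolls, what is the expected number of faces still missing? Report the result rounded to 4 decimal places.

3.9462

For each face, P(unseen after 7) = (8/9)^7 = 0.43846.
By linearity of expectation, E[unseen] = 9·(8/9)^7 = 3.94616.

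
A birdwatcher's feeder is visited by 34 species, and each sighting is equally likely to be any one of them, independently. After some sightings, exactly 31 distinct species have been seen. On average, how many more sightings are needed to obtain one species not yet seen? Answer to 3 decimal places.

The number of sightings until the next new species is geometric with success probability 3/34, so its mean is 34/3.
E = 34/3 = 11.3333.

11.333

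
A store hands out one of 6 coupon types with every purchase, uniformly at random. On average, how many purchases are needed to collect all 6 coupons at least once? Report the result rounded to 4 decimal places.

14.7000

Split into phases: going from k distinct to k+1 distinct takes on average 6/(6-k) purchases.
E[T] = 6/6 + 6/5 + 6/4 + 6/3 + 6/2 + 6/1 = 6·H_{6}.
H_{6} = 2.45000, so E[T] = 14.70000.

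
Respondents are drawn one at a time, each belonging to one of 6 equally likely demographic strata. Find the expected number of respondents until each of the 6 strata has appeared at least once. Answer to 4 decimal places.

14.7000

After k distinct strata have appeared, the next respondent gives a new one with probability (6-k)/6, so the expected wait for the (k+1)-th is 6/(6-k).
E[T] = 6/6 + 6/5 + 6/4 + 6/3 + 6/2 + 6/1 = 6·H_{6}.
H_{6} = 2.45000, so E[T] = 14.70000.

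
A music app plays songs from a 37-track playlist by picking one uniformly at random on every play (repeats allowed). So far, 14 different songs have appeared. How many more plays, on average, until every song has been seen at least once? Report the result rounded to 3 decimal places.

138.169

With k distinct songs already seen, the next new one takes an expected 37/(37-k) plays.
Sum over k = 14,...,36: E = 37/23 + 37/22 + 37/21 + ... + 37/2 + 37/1 = 138.1688.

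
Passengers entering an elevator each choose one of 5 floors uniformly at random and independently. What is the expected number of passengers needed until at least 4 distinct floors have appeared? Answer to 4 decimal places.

6.4167

Going from k to k+1 distinct takes a geometric number of passengers with mean 5/(5-k).
Sum over k = 0,...,3: E = 5/5 + 5/4 + 5/3 + 5/2 = 6.41667.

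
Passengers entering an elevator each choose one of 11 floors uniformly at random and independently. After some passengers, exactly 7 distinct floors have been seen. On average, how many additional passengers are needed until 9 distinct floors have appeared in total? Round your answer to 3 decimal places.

6.417

The wait to go from k to k+1 distinct floors is geometric with mean 11/(11-k).
Sum over k = 7,...,8: E = 11/4 + 11/3 = 6.4167.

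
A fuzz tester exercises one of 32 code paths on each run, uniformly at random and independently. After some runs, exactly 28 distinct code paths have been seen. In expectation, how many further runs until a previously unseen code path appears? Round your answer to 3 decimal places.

Each run yields a new code path with probability (32-28)/32 = 4/32, so the wait is geometric with mean 32/4.
E = 32/4 = 8.0000.

8.000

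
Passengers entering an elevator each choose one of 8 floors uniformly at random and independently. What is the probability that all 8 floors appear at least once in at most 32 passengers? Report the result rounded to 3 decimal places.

0.891

By inclusion–exclusion over which floors are missing,
P(all seen) = Σ_{j=0}^{8} (-1)^j C(8,j)((8-j)/8)^32
= 1.0000 - 0.1115 + 0.0028 - 0.0000 + 0.0000 - 0.0000 + 0.0000 - 0.0000 + 0.0000
= 0.8913.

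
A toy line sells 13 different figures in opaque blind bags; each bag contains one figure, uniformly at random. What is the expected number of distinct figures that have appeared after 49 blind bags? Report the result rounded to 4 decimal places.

12.7426

For each figure, P(seen in 49 blind bags) = 1 - (12/13)^49 = 0.98020.
By linearity of expectation, E[distinct seen] = 13·(1 - (12/13)^49) = 12.74260.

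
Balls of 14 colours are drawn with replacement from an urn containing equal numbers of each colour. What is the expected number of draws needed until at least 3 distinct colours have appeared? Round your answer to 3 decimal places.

Going from k to k+1 distinct takes a geometric number of draws with mean 14/(14-k).
Sum over k = 0,...,2: E = 14/14 + 14/13 + 14/12 = 3.2436.

3.244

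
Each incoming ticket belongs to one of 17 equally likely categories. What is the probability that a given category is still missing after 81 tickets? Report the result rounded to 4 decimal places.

0.0074

On each ticket the fixed category fails to appear with probability 16/17.
P(still missing after 81) = (16/17)^81 = 0.00737.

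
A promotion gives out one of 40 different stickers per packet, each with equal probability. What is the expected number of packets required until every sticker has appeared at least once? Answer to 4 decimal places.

After k distinct stickers have appeared, the next packet gives a new one with probability (40-k)/40, so the expected wait for the (k+1)-th is 40/(40-k).
E[T] = 40/40 + 40/39 + 40/38 + ... + 40/2 + 40/1 = 40·H_{40}.
H_{40} = 4.27854, so E[T] = 171.14172.

171.1417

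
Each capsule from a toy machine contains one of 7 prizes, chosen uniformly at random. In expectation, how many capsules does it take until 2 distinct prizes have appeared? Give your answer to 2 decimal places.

Going from k to k+1 distinct takes a geometric number of capsules with mean 7/(7-k).
Sum over k = 0,...,1: E = 7/7 + 7/6 = 2.167.

2.17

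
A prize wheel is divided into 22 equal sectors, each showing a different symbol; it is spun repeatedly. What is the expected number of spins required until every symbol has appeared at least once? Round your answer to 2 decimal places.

Split into phases: going from k distinct to k+1 distinct takes on average 22/(22-k) spins.
E[T] = 22/22 + 22/21 + 22/20 + ... + 22/2 + 22/1 = 22·H_{22}.
H_{22} = 3.691, so E[T] = 81.198.

81.20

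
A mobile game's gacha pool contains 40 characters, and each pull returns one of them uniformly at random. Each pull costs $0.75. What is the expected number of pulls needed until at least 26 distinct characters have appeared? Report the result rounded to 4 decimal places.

With k distinct characters already seen, the next new one arrives after an expected 40/(40-k) pulls.
Sum over k = 0,...,25: E = 40/40 + 40/39 + 40/38 + ... + 40/16 + 40/15 = 41.07923.

41.0792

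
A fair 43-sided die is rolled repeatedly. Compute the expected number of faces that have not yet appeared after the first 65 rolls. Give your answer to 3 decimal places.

For each face, P(unseen after 65) = (42/43)^65 = 0.2166.
By linearity of expectation, E[unseen] = 43·(42/43)^65 = 9.3159.

9.316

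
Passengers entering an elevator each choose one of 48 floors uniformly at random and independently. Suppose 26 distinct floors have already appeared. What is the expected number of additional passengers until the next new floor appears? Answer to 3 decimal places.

Each passenger yields a new floor with probability (48-26)/48 = 22/48, so the wait is geometric with mean 48/22.
E = 48/22 = 2.1818.

2.182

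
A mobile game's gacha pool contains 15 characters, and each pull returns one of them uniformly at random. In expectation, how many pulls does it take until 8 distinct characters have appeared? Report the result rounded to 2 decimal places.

10.88

With k distinct characters already seen, the next new one arrives after an expected 15/(15-k) pulls.
Sum over k = 0,...,7: E = 15/15 + 15/14 + 15/13 + ... + 15/9 + 15/8 = 10.881.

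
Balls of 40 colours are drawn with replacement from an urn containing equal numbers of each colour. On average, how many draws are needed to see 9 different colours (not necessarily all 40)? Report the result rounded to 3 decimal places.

With k distinct colours already seen, the next new one arrives after an expected 40/(40-k) draws.
Sum over k = 0,...,8: E = 40/40 + 40/39 + 40/38 + ... + 40/33 + 40/32 = 10.0519.

10.052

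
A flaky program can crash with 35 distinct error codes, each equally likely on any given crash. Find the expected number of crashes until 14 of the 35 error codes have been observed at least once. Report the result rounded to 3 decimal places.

Going from k to k+1 distinct takes a geometric number of crashes with mean 35/(35-k).
Sum over k = 0,...,13: E = 35/35 + 35/34 + 35/33 + ... + 35/23 + 35/22 = 17.5498.

17.550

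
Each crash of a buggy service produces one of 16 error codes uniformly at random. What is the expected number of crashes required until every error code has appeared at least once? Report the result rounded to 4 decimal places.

54.0917

After k distinct error codes have appeared, the next crash gives a new one with probability (16-k)/16, so the expected wait for the (k+1)-th is 16/(16-k).
E[T] = 16/16 + 16/15 + 16/14 + ... + 16/2 + 16/1 = 16·H_{16}.
H_{16} = 3.38073, so E[T] = 54.09166.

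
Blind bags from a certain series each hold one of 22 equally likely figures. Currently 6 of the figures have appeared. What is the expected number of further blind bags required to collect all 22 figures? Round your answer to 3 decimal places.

The wait to go from k to k+1 distinct figures is geometric with mean 22/(22-k).
Sum over k = 6,...,21: E = 22/16 + 22/15 + 22/14 + ... + 22/2 + 22/1 = 74.3760.

74.376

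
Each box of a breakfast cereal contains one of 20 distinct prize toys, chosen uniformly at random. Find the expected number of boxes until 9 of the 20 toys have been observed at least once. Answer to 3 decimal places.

Going from k to k+1 distinct takes a geometric number of boxes with mean 20/(20-k).
Sum over k = 0,...,8: E = 20/20 + 20/19 + 20/18 + ... + 20/13 + 20/12 = 11.5572.

11.557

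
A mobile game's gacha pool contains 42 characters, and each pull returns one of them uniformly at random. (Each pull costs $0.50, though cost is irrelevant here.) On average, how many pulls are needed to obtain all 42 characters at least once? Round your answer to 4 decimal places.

181.7232

After k distinct characters have appeared, the next pull gives a new one with probability (42-k)/42, so the expected wait for the (k+1)-th is 42/(42-k).
E[T] = 42/42 + 42/41 + 42/40 + ... + 42/2 + 42/1 = 42·H_{42}.
H_{42} = 4.32674, so E[T] = 181.72320.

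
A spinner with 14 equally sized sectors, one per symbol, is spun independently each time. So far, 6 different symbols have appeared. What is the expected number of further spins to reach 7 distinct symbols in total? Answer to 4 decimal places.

1.7500

The wait to go from k to k+1 distinct symbols is geometric with mean 14/(14-k).
Only the k = 6 term is needed: E = 14/8 = 1.75000.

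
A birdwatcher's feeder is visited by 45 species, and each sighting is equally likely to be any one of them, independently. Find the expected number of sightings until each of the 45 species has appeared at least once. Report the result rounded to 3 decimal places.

197.773

Split into phases: going from k distinct to k+1 distinct takes on average 45/(45-k) sightings.
E[T] = 45/45 + 45/44 + 45/43 + ... + 45/2 + 45/1 = 45·H_{45}.
H_{45} = 4.3949, so E[T] = 197.7727.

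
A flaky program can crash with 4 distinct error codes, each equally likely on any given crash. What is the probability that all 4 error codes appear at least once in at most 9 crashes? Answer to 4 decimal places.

0.7114

Let A_i be the event that error code i is missing after 9 crashes. By inclusion–exclusion on the A_i,
P(all seen) = Σ_{j=0}^{4} (-1)^j C(4,j)((4-j)/4)^9
= 1.00000 - 0.30034 + 0.01172 - 0.00002 + 0.00000
= 0.71136.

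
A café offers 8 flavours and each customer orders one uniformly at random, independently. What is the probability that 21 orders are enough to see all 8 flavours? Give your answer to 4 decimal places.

0.5793

By inclusion–exclusion over which flavours are missing,
P(all seen) = Σ_{j=0}^{8} (-1)^j C(8,j)((8-j)/8)^21
= 1.00000 - 0.48446 + 0.06660 - 0.00290 + 0.00003 - 0.00000 + 0.00000 - 0.00000 + 0.00000
= 0.57927.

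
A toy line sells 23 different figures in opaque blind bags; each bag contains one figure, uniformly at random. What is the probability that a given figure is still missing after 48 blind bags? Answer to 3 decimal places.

On each blind bag the fixed figure fails to appear with probability 22/23.
P(still missing after 48) = (22/23)^48 = 0.1184.

0.118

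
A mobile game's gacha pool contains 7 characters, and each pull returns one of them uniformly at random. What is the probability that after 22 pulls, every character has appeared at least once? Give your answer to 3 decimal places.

Let A_i be the event that character i is missing after 22 pulls. By inclusion–exclusion on the A_i,
P(all seen) = Σ_{j=0}^{7} (-1)^j C(7,j)((7-j)/7)^22
= 1.0000 - 0.2357 + 0.0128 - 0.0002 + 0.0000 - 0.0000 + 0.0000 - 0.0000
= 0.7770.

0.777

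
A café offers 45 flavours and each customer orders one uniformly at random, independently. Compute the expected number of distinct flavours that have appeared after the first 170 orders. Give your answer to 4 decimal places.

For each flavour, P(seen in 170 orders) = 1 - (44/45)^170 = 0.97808.
By linearity of expectation, E[distinct seen] = 45·(1 - (44/45)^170) = 44.01363.

44.0136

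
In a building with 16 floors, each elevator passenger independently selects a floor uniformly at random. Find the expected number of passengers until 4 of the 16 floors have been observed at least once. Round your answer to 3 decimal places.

4.440

With k distinct floors already seen, the next new one arrives after an expected 16/(16-k) passengers.
Sum over k = 0,...,3: E = 16/16 + 16/15 + 16/14 + 16/13 = 4.4403.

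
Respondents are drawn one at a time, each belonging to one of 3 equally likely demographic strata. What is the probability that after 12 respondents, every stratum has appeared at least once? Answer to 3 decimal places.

0.977

By inclusion–exclusion over which strata are missing,
P(all seen) = Σ_{j=0}^{3} (-1)^j C(3,j)((3-j)/3)^12
= 1.0000 - 0.0231 + 0.0000 - 0.0000
= 0.9769.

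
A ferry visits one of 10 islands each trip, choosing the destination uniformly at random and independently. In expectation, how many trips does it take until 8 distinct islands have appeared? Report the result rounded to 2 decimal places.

With k distinct islands already seen, the next new one arrives after an expected 10/(10-k) trips.
Sum over k = 0,...,7: E = 10/10 + 10/9 + 10/8 + ... + 10/4 + 10/3 = 14.290.

14.29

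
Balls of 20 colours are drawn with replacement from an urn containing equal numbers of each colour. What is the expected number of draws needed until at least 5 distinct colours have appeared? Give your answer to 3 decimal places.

With k distinct colours already seen, the next new one arrives after an expected 20/(20-k) draws.
Sum over k = 0,...,4: E = 20/20 + 20/19 + 20/18 + 20/17 + 20/16 = 5.5902.

5.590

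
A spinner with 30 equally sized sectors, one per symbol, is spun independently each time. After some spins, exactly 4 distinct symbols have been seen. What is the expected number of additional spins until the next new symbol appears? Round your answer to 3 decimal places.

Each spin yields a new symbol with probability (30-4)/30 = 26/30, so the wait is geometric with mean 30/26.
E = 30/26 = 1.1538.

1.154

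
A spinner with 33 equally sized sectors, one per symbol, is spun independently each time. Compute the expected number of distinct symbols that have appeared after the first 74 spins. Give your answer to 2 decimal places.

For each symbol, P(seen in 74 spins) = 1 - (32/33)^74 = 0.897.
By linearity of expectation, E[distinct seen] = 33·(1 - (32/33)^74) = 29.615.

29.61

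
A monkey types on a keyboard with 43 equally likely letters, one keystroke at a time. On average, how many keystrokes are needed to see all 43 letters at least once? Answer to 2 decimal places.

Split into phases: going from k distinct to k+1 distinct takes on average 43/(43-k) keystrokes.
E[T] = 43/43 + 43/42 + 43/41 + ... + 43/2 + 43/1 = 43·H_{43}.
H_{43} = 4.350, so E[T] = 187.050.

187.05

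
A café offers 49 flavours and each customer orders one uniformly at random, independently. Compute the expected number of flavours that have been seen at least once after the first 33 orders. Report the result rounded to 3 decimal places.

24.187

For each flavour, P(seen in 33 orders) = 1 - (48/49)^33 = 0.4936.
By linearity of expectation, E[distinct seen] = 49·(1 - (48/49)^33) = 24.1866.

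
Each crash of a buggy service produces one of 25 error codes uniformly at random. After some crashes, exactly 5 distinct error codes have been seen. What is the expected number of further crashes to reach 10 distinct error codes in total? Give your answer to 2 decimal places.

The wait to go from k to k+1 distinct error codes is geometric with mean 25/(25-k).
Sum over k = 5,...,9: E = 25/20 + 25/19 + 25/18 + 25/17 + 25/16 = 6.988.

6.99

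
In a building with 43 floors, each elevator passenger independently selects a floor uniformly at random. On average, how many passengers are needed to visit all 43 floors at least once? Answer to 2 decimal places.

Split into phases: going from k distinct to k+1 distinct takes on average 43/(43-k) passengers.
E[T] = 43/43 + 43/42 + 43/41 + ... + 43/2 + 43/1 = 43·H_{43}.
H_{43} = 4.350, so E[T] = 187.050.

187.05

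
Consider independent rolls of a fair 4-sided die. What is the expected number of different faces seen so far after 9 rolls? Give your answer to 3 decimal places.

3.700

For each face, P(seen in 9 rolls) = 1 - (3/4)^9 = 0.9249.
By linearity of expectation, E[distinct seen] = 4·(1 - (3/4)^9) = 3.6997.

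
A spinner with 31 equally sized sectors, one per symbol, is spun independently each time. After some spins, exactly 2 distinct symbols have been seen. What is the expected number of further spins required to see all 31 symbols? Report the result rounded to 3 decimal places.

The wait to go from k to k+1 distinct symbols is geometric with mean 31/(31-k).
Sum over k = 2,...,30: E = 31/29 + 31/28 + 31/27 + ... + 31/2 + 31/1 = 122.8113.

122.811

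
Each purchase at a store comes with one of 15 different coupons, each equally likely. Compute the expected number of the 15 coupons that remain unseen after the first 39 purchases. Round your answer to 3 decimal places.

1.017

For each coupon, P(unseen after 39) = (14/15)^39 = 0.0678.
By linearity of expectation, E[unseen] = 15·(14/15)^39 = 1.0175.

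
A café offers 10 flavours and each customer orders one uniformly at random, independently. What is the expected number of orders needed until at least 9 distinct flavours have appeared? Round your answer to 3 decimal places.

19.290

Going from k to k+1 distinct takes a geometric number of orders with mean 10/(10-k).
Sum over k = 0,...,8: E = 10/10 + 10/9 + 10/8 + ... + 10/3 + 10/2 = 19.2897.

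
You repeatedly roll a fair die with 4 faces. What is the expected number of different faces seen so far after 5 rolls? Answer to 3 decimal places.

For each face, P(seen in 5 rolls) = 1 - (3/4)^5 = 0.7627.
By linearity of expectation, E[distinct seen] = 4·(1 - (3/4)^5) = 3.0508.

3.051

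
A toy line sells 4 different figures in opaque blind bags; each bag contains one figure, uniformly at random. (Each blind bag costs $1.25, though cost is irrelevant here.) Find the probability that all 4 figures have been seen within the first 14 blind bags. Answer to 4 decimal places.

0.9291

Let A_i be the event that figure i is missing after 14 blind bags. By inclusion–exclusion on the A_i,
P(all seen) = Σ_{j=0}^{4} (-1)^j C(4,j)((4-j)/4)^14
= 1.00000 - 0.07127 + 0.00037 - 0.00000 + 0.00000
= 0.92909.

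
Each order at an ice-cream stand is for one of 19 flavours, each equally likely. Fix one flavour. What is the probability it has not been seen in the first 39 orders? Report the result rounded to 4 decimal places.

Each order misses the fixed flavour with probability (19-1)/19 = 18/19, independently.
P(still missing after 39) = (18/19)^39 = 0.12141.

0.1214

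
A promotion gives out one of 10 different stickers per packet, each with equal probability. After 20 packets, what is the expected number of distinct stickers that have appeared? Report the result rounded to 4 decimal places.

For each sticker, P(seen in 20 packets) = 1 - (9/10)^20 = 0.87842.
By linearity of expectation, E[distinct seen] = 10·(1 - (9/10)^20) = 8.78423.

8.7842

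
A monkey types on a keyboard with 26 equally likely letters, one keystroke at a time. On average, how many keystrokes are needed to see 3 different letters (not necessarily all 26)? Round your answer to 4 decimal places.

3.1233

With k distinct letters already seen, the next new one arrives after an expected 26/(26-k) keystrokes.
Sum over k = 0,...,2: E = 26/26 + 26/25 + 26/24 = 3.12333.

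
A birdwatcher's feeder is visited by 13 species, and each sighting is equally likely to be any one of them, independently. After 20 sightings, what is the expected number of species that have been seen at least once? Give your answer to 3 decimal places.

10.378

For each species, P(seen in 20 sightings) = 1 - (12/13)^20 = 0.7983.
By linearity of expectation, E[distinct seen] = 13·(1 - (12/13)^20) = 10.3776.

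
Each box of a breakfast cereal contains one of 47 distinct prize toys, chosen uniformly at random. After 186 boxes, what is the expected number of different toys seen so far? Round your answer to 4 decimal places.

For each toy, P(seen in 186 boxes) = 1 - (46/47)^186 = 0.98169.
By linearity of expectation, E[distinct seen] = 47·(1 - (46/47)^186) = 46.13930.

46.1393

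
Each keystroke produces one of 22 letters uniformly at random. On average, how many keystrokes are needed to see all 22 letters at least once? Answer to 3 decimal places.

81.198

Split into phases: going from k distinct to k+1 distinct takes on average 22/(22-k) keystrokes.
E[T] = 22/22 + 22/21 + 22/20 + ... + 22/2 + 22/1 = 22·H_{22}.
H_{22} = 3.6908, so E[T] = 81.1979.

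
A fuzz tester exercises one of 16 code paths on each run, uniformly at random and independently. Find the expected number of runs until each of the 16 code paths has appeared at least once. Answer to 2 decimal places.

The wait to go from k to k+1 distinct code paths is geometric with mean 16/(16-k).
E[T] = 16/16 + 16/15 + 16/14 + ... + 16/2 + 16/1 = 16·H_{16}.
H_{16} = 3.381, so E[T] = 54.092.

54.09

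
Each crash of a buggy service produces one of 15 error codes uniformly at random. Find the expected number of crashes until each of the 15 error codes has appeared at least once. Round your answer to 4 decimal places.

49.7734

The wait to go from k to k+1 distinct error codes is geometric with mean 15/(15-k).
E[T] = 15/15 + 15/14 + 15/13 + ... + 15/2 + 15/1 = 15·H_{15}.
H_{15} = 3.31823, so E[T] = 49.77343.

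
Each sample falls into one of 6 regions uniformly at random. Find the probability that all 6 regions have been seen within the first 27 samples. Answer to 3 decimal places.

By inclusion–exclusion over which regions are missing,
P(all seen) = Σ_{j=0}^{6} (-1)^j C(6,j)((6-j)/6)^27
= 1.0000 - 0.0437 + 0.0003 - 0.0000 + 0.0000 - 0.0000 + 0.0000
= 0.9566.

0.957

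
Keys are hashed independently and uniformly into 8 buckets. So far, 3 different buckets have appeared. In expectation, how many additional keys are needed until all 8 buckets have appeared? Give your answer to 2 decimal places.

With k distinct buckets already seen, the next new one takes an expected 8/(8-k) keys.
Sum over k = 3,...,7: E = 8/5 + 8/4 + 8/3 + 8/2 + 8/1 = 18.267.

18.27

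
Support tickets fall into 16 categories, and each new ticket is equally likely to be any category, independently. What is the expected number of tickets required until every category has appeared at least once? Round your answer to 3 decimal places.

54.092

Split into phases: going from k distinct to k+1 distinct takes on average 16/(16-k) tickets.
E[T] = 16/16 + 16/15 + 16/14 + ... + 16/2 + 16/1 = 16·H_{16}.
H_{16} = 3.3807, so E[T] = 54.0917.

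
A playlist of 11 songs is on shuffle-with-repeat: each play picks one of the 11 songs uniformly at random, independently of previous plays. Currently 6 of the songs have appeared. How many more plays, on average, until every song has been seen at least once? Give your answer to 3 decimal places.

25.117

The wait to go from k to k+1 distinct songs is geometric with mean 11/(11-k).
Sum over k = 6,...,10: E = 11/5 + 11/4 + 11/3 + 11/2 + 11/1 = 25.1167.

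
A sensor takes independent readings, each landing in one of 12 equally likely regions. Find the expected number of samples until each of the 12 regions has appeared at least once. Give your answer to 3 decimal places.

The wait to go from k to k+1 distinct regions is geometric with mean 12/(12-k).
E[T] = 12/12 + 12/11 + 12/10 + ... + 12/2 + 12/1 = 12·H_{12}.
H_{12} = 3.1032, so E[T] = 37.2385.

37.239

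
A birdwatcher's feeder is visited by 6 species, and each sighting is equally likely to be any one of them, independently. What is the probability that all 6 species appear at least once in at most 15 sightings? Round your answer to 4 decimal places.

0.6442

By inclusion–exclusion over which species are missing,
P(all seen) = Σ_{j=0}^{6} (-1)^j C(6,j)((6-j)/6)^15
= 1.00000 - 0.38943 + 0.03425 - 0.00061 + 0.00000 - 0.00000 + 0.00000
= 0.64421.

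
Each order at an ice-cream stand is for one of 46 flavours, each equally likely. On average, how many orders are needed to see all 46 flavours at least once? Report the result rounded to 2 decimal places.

203.17

The wait to go from k to k+1 distinct flavours is geometric with mean 46/(46-k).
E[T] = 46/46 + 46/45 + 46/44 + ... + 46/2 + 46/1 = 46·H_{46}.
H_{46} = 4.417, so E[T] = 203.168.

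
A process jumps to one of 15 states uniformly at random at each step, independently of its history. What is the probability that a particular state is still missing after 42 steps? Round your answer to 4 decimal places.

Each step misses the fixed state with probability (15-1)/15 = 14/15, independently.
P(still missing after 42) = (14/15)^42 = 0.05515.

0.0551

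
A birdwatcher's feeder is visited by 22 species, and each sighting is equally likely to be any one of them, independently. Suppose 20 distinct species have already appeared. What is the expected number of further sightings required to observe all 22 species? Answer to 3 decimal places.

33.000

The wait to go from k to k+1 distinct species is geometric with mean 22/(22-k).
Sum over k = 20,...,21: E = 22/2 + 22/1 = 33.0000.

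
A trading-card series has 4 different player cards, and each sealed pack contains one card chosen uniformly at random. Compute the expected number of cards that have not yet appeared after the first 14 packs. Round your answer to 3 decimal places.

For each card, P(unseen after 14) = (3/4)^14 = 0.0178.
By linearity of expectation, E[unseen] = 4·(3/4)^14 = 0.0713.

0.071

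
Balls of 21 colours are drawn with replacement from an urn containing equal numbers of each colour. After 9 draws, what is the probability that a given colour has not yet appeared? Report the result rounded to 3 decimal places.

0.645

On each draw the fixed colour fails to appear with probability 20/21.
P(still missing after 9) = (20/21)^9 = 0.6446.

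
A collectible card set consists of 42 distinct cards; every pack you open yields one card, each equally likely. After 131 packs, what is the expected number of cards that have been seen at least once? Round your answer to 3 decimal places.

For each card, P(seen in 131 packs) = 1 - (41/42)^131 = 0.9574.
By linearity of expectation, E[distinct seen] = 42·(1 - (41/42)^131) = 40.2124.

40.212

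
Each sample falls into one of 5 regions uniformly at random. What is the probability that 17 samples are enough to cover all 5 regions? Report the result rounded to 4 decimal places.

By inclusion–exclusion over which regions are missing,
P(all seen) = Σ_{j=0}^{5} (-1)^j C(5,j)((5-j)/5)^17
= 1.00000 - 0.11259 + 0.00169 - 0.00000 + 0.00000 - 0.00000
= 0.88910.

0.8891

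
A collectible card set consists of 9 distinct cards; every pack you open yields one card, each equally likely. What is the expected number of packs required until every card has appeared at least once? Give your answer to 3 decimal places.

The wait to go from k to k+1 distinct cards is geometric with mean 9/(9-k).
E[T] = 9/9 + 9/8 + 9/7 + ... + 9/2 + 9/1 = 9·H_{9}.
H_{9} = 2.8290, so E[T] = 25.4607.

25.461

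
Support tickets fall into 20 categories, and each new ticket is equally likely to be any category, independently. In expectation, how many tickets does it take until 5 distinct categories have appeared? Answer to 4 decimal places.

5.5902

Going from k to k+1 distinct takes a geometric number of tickets with mean 20/(20-k).
Sum over k = 0,...,4: E = 20/20 + 20/19 + 20/18 + 20/17 + 20/16 = 5.59021.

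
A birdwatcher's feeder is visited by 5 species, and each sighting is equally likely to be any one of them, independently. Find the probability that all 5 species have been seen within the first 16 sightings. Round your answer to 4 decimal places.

0.8621

Let A_i be the event that species i is missing after 16 sightings. By inclusion–exclusion on the A_i,
P(all seen) = Σ_{j=0}^{5} (-1)^j C(5,j)((5-j)/5)^16
= 1.00000 - 0.14074 + 0.00282 - 0.00000 + 0.00000 - 0.00000
= 0.86208.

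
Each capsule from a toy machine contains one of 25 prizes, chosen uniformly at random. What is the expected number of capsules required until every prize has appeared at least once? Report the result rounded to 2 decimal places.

95.40

After k distinct prizes have appeared, the next capsule gives a new one with probability (25-k)/25, so the expected wait for the (k+1)-th is 25/(25-k).
E[T] = 25/25 + 25/24 + 25/23 + ... + 25/2 + 25/1 = 25·H_{25}.
H_{25} = 3.816, so E[T] = 95.399.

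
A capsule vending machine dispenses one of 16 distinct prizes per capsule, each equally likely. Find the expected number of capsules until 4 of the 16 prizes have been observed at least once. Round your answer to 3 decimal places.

Going from k to k+1 distinct takes a geometric number of capsules with mean 16/(16-k).
Sum over k = 0,...,3: E = 16/16 + 16/15 + 16/14 + 16/13 = 4.4403.

4.440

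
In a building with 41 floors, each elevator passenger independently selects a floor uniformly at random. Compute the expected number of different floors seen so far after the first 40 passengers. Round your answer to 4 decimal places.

For each floor, P(seen in 40 passengers) = 1 - (40/41)^40 = 0.62757.
By linearity of expectation, E[distinct seen] = 41·(1 - (40/41)^40) = 25.73034.

25.7303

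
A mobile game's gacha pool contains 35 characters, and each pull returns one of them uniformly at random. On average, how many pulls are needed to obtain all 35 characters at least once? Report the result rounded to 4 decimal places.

After k distinct characters have appeared, the next pull gives a new one with probability (35-k)/35, so the expected wait for the (k+1)-th is 35/(35-k).
E[T] = 35/35 + 35/34 + 35/33 + ... + 35/2 + 35/1 = 35·H_{35}.
H_{35} = 4.14678, so E[T] = 145.13735.

145.1373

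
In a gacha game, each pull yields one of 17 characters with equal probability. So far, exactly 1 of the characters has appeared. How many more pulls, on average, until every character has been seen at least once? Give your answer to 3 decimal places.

57.472

The wait to go from k to k+1 distinct characters is geometric with mean 17/(17-k).
Sum over k = 1,...,16: E = 17/16 + 17/15 + 17/14 + ... + 17/2 + 17/1 = 57.4724.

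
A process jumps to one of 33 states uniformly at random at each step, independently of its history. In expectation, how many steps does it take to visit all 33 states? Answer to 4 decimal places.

After k distinct states have appeared, the next step gives a new one with probability (33-k)/33, so the expected wait for the (k+1)-th is 33/(33-k).
E[T] = 33/33 + 33/32 + 33/31 + ... + 33/2 + 33/1 = 33·H_{33}.
H_{33} = 4.08880, so E[T] = 134.93034.

134.9303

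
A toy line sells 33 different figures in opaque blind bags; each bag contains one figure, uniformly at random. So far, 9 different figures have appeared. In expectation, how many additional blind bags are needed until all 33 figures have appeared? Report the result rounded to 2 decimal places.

The wait to go from k to k+1 distinct figures is geometric with mean 33/(33-k).
Sum over k = 9,...,32: E = 33/24 + 33/23 + 33/22 + ... + 33/2 + 33/1 = 124.607.

124.61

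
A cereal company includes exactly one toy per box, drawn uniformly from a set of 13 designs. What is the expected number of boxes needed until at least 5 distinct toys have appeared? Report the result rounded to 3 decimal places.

With k distinct toys already seen, the next new one arrives after an expected 13/(13-k) boxes.
Sum over k = 0,...,4: E = 13/13 + 13/12 + 13/11 + 13/10 + 13/9 = 6.0096.

6.010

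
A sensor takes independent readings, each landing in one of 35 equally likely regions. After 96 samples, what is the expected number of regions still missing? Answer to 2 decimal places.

For each region, P(unseen after 96) = (34/35)^96 = 0.062.
By linearity of expectation, E[unseen] = 35·(34/35)^96 = 2.165.

2.17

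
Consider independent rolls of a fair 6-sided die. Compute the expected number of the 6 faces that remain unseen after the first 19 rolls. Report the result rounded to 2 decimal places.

0.19

For each face, P(unseen after 19) = (5/6)^19 = 0.031.
By linearity of expectation, E[unseen] = 6·(5/6)^19 = 0.188.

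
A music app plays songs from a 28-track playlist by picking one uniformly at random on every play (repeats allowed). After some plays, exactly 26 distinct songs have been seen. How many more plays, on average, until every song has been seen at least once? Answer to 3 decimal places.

42.000

With k distinct songs already seen, the next new one takes an expected 28/(28-k) plays.
Sum over k = 26,...,27: E = 28/2 + 28/1 = 42.0000.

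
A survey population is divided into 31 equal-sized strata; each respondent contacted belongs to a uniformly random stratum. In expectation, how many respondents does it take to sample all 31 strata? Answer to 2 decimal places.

124.84

After k distinct strata have appeared, the next respondent gives a new one with probability (31-k)/31, so the expected wait for the (k+1)-th is 31/(31-k).
E[T] = 31/31 + 31/30 + 31/29 + ... + 31/2 + 31/1 = 31·H_{31}.
H_{31} = 4.027, so E[T] = 124.845.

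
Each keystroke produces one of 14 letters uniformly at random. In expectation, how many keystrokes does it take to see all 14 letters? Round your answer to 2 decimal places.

45.52

The wait to go from k to k+1 distinct letters is geometric with mean 14/(14-k).
E[T] = 14/14 + 14/13 + 14/12 + ... + 14/2 + 14/1 = 14·H_{14}.
H_{14} = 3.252, so E[T] = 45.522.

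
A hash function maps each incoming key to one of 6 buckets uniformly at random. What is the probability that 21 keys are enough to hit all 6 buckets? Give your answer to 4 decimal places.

By inclusion–exclusion over which buckets are missing,
P(all seen) = Σ_{j=0}^{6} (-1)^j C(6,j)((6-j)/6)^21
= 1.00000 - 0.13042 + 0.00301 - 0.00001 + 0.00000 - 0.00000 + 0.00000
= 0.87258.

0.8726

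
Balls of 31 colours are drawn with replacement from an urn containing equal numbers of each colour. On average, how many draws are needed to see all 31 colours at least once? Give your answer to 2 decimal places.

124.84

After k distinct colours have appeared, the next draw gives a new one with probability (31-k)/31, so the expected wait for the (k+1)-th is 31/(31-k).
E[T] = 31/31 + 31/30 + 31/29 + ... + 31/2 + 31/1 = 31·H_{31}.
H_{31} = 4.027, so E[T] = 124.845.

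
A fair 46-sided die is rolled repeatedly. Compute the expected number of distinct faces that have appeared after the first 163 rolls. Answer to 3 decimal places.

For each face, P(seen in 163 rolls) = 1 - (45/46)^163 = 0.9722.
By linearity of expectation, E[distinct seen] = 46·(1 - (45/46)^163) = 44.7210.

44.721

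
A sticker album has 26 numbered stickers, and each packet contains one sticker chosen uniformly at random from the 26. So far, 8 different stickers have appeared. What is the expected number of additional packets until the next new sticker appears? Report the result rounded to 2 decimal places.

1.44

Each packet yields a new sticker with probability (26-8)/26 = 18/26, so the wait is geometric with mean 26/18.
E = 26/18 = 1.444.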